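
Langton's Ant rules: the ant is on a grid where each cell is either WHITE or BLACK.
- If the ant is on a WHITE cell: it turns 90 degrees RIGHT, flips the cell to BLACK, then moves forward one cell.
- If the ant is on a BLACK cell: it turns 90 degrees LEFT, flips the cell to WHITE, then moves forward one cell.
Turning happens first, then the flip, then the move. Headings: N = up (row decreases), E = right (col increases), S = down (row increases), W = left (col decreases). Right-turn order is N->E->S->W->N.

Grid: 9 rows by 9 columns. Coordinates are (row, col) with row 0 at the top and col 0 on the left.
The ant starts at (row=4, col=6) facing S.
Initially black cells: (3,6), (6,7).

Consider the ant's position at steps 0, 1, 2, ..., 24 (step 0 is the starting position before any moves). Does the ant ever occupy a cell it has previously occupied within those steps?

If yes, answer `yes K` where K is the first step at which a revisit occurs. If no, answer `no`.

Step 1: on WHITE (4,6): turn R to W, flip to black, move to (4,5). |black|=3 — new cell
Step 2: on WHITE (4,5): turn R to N, flip to black, move to (3,5). |black|=4 — new cell
Step 3: on WHITE (3,5): turn R to E, flip to black, move to (3,6). |black|=5 — new cell
Step 4: on BLACK (3,6): turn L to N, flip to white, move to (2,6). |black|=4 — new cell
Step 5: on WHITE (2,6): turn R to E, flip to black, move to (2,7). |black|=5 — new cell
Step 6: on WHITE (2,7): turn R to S, flip to black, move to (3,7). |black|=6 — new cell
Step 7: on WHITE (3,7): turn R to W, flip to black, move to (3,6). |black|=7 — REVISIT

Answer: yes 7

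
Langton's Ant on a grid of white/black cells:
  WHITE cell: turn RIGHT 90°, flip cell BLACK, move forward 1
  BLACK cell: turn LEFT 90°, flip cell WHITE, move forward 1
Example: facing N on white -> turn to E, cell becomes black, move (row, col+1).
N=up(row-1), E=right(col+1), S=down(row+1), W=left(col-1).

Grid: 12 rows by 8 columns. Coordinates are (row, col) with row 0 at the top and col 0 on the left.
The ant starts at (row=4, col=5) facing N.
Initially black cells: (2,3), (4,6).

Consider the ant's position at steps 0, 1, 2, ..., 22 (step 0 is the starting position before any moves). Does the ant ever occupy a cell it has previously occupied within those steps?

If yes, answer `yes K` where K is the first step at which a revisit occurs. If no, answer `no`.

Step 1: on WHITE (4,5): turn R to E, flip to black, move to (4,6). |black|=3 — new cell
Step 2: on BLACK (4,6): turn L to N, flip to white, move to (3,6). |black|=2 — new cell
Step 3: on WHITE (3,6): turn R to E, flip to black, move to (3,7). |black|=3 — new cell
Step 4: on WHITE (3,7): turn R to S, flip to black, move to (4,7). |black|=4 — new cell
Step 5: on WHITE (4,7): turn R to W, flip to black, move to (4,6). |black|=5 — REVISIT

Answer: yes 5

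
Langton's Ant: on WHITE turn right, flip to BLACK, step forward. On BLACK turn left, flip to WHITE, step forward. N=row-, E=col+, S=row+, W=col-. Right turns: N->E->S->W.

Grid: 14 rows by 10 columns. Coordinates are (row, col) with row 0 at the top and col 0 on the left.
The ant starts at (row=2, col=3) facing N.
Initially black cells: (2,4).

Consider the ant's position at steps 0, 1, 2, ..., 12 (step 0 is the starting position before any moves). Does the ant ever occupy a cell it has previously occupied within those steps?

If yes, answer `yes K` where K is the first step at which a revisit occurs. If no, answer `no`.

Step 1: on WHITE (2,3): turn R to E, flip to black, move to (2,4). |black|=2 — new cell
Step 2: on BLACK (2,4): turn L to N, flip to white, move to (1,4). |black|=1 — new cell
Step 3: on WHITE (1,4): turn R to E, flip to black, move to (1,5). |black|=2 — new cell
Step 4: on WHITE (1,5): turn R to S, flip to black, move to (2,5). |black|=3 — new cell
Step 5: on WHITE (2,5): turn R to W, flip to black, move to (2,4). |black|=4 — REVISIT

Answer: yes 5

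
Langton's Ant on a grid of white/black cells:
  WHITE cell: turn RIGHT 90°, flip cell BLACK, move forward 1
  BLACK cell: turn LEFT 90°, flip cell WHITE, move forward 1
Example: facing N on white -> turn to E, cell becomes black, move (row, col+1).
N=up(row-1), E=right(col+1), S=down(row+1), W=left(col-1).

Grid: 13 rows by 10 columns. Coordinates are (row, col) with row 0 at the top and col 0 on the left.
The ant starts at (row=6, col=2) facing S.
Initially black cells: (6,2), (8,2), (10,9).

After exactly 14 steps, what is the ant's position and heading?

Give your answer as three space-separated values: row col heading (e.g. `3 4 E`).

Answer: 5 3 S

Derivation:
Step 1: on BLACK (6,2): turn L to E, flip to white, move to (6,3). |black|=2
Step 2: on WHITE (6,3): turn R to S, flip to black, move to (7,3). |black|=3
Step 3: on WHITE (7,3): turn R to W, flip to black, move to (7,2). |black|=4
Step 4: on WHITE (7,2): turn R to N, flip to black, move to (6,2). |black|=5
Step 5: on WHITE (6,2): turn R to E, flip to black, move to (6,3). |black|=6
Step 6: on BLACK (6,3): turn L to N, flip to white, move to (5,3). |black|=5
Step 7: on WHITE (5,3): turn R to E, flip to black, move to (5,4). |black|=6
Step 8: on WHITE (5,4): turn R to S, flip to black, move to (6,4). |black|=7
Step 9: on WHITE (6,4): turn R to W, flip to black, move to (6,3). |black|=8
Step 10: on WHITE (6,3): turn R to N, flip to black, move to (5,3). |black|=9
Step 11: on BLACK (5,3): turn L to W, flip to white, move to (5,2). |black|=8
Step 12: on WHITE (5,2): turn R to N, flip to black, move to (4,2). |black|=9
Step 13: on WHITE (4,2): turn R to E, flip to black, move to (4,3). |black|=10
Step 14: on WHITE (4,3): turn R to S, flip to black, move to (5,3). |black|=11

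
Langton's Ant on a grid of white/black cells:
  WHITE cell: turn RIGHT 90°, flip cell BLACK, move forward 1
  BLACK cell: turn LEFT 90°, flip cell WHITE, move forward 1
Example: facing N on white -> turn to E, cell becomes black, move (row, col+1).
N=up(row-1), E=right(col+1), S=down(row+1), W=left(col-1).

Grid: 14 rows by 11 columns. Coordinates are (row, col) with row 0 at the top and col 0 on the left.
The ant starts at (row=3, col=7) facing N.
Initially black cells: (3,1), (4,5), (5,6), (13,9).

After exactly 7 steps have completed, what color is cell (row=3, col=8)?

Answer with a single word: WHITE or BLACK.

Answer: BLACK

Derivation:
Step 1: on WHITE (3,7): turn R to E, flip to black, move to (3,8). |black|=5
Step 2: on WHITE (3,8): turn R to S, flip to black, move to (4,8). |black|=6
Step 3: on WHITE (4,8): turn R to W, flip to black, move to (4,7). |black|=7
Step 4: on WHITE (4,7): turn R to N, flip to black, move to (3,7). |black|=8
Step 5: on BLACK (3,7): turn L to W, flip to white, move to (3,6). |black|=7
Step 6: on WHITE (3,6): turn R to N, flip to black, move to (2,6). |black|=8
Step 7: on WHITE (2,6): turn R to E, flip to black, move to (2,7). |black|=9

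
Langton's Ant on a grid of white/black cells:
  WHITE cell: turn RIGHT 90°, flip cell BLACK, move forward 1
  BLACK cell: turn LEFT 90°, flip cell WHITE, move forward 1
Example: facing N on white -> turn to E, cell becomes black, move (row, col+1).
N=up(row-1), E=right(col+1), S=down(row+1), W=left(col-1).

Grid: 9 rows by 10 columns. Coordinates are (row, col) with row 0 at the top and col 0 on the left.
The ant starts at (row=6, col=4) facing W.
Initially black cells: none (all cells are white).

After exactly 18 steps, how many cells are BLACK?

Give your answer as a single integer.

Step 1: on WHITE (6,4): turn R to N, flip to black, move to (5,4). |black|=1
Step 2: on WHITE (5,4): turn R to E, flip to black, move to (5,5). |black|=2
Step 3: on WHITE (5,5): turn R to S, flip to black, move to (6,5). |black|=3
Step 4: on WHITE (6,5): turn R to W, flip to black, move to (6,4). |black|=4
Step 5: on BLACK (6,4): turn L to S, flip to white, move to (7,4). |black|=3
Step 6: on WHITE (7,4): turn R to W, flip to black, move to (7,3). |black|=4
Step 7: on WHITE (7,3): turn R to N, flip to black, move to (6,3). |black|=5
Step 8: on WHITE (6,3): turn R to E, flip to black, move to (6,4). |black|=6
Step 9: on WHITE (6,4): turn R to S, flip to black, move to (7,4). |black|=7
Step 10: on BLACK (7,4): turn L to E, flip to white, move to (7,5). |black|=6
Step 11: on WHITE (7,5): turn R to S, flip to black, move to (8,5). |black|=7
Step 12: on WHITE (8,5): turn R to W, flip to black, move to (8,4). |black|=8
Step 13: on WHITE (8,4): turn R to N, flip to black, move to (7,4). |black|=9
Step 14: on WHITE (7,4): turn R to E, flip to black, move to (7,5). |black|=10
Step 15: on BLACK (7,5): turn L to N, flip to white, move to (6,5). |black|=9
Step 16: on BLACK (6,5): turn L to W, flip to white, move to (6,4). |black|=8
Step 17: on BLACK (6,4): turn L to S, flip to white, move to (7,4). |black|=7
Step 18: on BLACK (7,4): turn L to E, flip to white, move to (7,5). |black|=6

Answer: 6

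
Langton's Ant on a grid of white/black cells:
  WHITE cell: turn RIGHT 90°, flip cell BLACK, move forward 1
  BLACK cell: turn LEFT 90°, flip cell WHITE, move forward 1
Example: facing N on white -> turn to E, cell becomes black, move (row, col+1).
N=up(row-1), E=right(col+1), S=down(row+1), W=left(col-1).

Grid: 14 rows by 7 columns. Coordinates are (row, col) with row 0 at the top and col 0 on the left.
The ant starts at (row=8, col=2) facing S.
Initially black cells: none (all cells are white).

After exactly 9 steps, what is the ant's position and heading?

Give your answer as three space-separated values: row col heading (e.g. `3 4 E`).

Step 1: on WHITE (8,2): turn R to W, flip to black, move to (8,1). |black|=1
Step 2: on WHITE (8,1): turn R to N, flip to black, move to (7,1). |black|=2
Step 3: on WHITE (7,1): turn R to E, flip to black, move to (7,2). |black|=3
Step 4: on WHITE (7,2): turn R to S, flip to black, move to (8,2). |black|=4
Step 5: on BLACK (8,2): turn L to E, flip to white, move to (8,3). |black|=3
Step 6: on WHITE (8,3): turn R to S, flip to black, move to (9,3). |black|=4
Step 7: on WHITE (9,3): turn R to W, flip to black, move to (9,2). |black|=5
Step 8: on WHITE (9,2): turn R to N, flip to black, move to (8,2). |black|=6
Step 9: on WHITE (8,2): turn R to E, flip to black, move to (8,3). |black|=7

Answer: 8 3 E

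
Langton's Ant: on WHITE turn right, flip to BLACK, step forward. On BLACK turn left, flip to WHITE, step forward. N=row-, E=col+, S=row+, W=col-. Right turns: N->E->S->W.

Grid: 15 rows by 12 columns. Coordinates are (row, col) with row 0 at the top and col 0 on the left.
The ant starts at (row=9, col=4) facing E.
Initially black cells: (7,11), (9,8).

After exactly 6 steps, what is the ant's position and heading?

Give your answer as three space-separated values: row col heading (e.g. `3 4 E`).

Answer: 8 5 E

Derivation:
Step 1: on WHITE (9,4): turn R to S, flip to black, move to (10,4). |black|=3
Step 2: on WHITE (10,4): turn R to W, flip to black, move to (10,3). |black|=4
Step 3: on WHITE (10,3): turn R to N, flip to black, move to (9,3). |black|=5
Step 4: on WHITE (9,3): turn R to E, flip to black, move to (9,4). |black|=6
Step 5: on BLACK (9,4): turn L to N, flip to white, move to (8,4). |black|=5
Step 6: on WHITE (8,4): turn R to E, flip to black, move to (8,5). |black|=6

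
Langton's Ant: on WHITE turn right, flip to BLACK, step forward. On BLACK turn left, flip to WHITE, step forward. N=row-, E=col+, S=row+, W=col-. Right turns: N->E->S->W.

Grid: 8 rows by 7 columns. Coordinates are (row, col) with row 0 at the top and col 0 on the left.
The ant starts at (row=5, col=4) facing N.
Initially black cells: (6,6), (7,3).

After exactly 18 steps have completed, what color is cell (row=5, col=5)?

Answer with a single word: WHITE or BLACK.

Answer: BLACK

Derivation:
Step 1: on WHITE (5,4): turn R to E, flip to black, move to (5,5). |black|=3
Step 2: on WHITE (5,5): turn R to S, flip to black, move to (6,5). |black|=4
Step 3: on WHITE (6,5): turn R to W, flip to black, move to (6,4). |black|=5
Step 4: on WHITE (6,4): turn R to N, flip to black, move to (5,4). |black|=6
Step 5: on BLACK (5,4): turn L to W, flip to white, move to (5,3). |black|=5
Step 6: on WHITE (5,3): turn R to N, flip to black, move to (4,3). |black|=6
Step 7: on WHITE (4,3): turn R to E, flip to black, move to (4,4). |black|=7
Step 8: on WHITE (4,4): turn R to S, flip to black, move to (5,4). |black|=8
Step 9: on WHITE (5,4): turn R to W, flip to black, move to (5,3). |black|=9
Step 10: on BLACK (5,3): turn L to S, flip to white, move to (6,3). |black|=8
Step 11: on WHITE (6,3): turn R to W, flip to black, move to (6,2). |black|=9
Step 12: on WHITE (6,2): turn R to N, flip to black, move to (5,2). |black|=10
Step 13: on WHITE (5,2): turn R to E, flip to black, move to (5,3). |black|=11
Step 14: on WHITE (5,3): turn R to S, flip to black, move to (6,3). |black|=12
Step 15: on BLACK (6,3): turn L to E, flip to white, move to (6,4). |black|=11
Step 16: on BLACK (6,4): turn L to N, flip to white, move to (5,4). |black|=10
Step 17: on BLACK (5,4): turn L to W, flip to white, move to (5,3). |black|=9
Step 18: on BLACK (5,3): turn L to S, flip to white, move to (6,3). |black|=8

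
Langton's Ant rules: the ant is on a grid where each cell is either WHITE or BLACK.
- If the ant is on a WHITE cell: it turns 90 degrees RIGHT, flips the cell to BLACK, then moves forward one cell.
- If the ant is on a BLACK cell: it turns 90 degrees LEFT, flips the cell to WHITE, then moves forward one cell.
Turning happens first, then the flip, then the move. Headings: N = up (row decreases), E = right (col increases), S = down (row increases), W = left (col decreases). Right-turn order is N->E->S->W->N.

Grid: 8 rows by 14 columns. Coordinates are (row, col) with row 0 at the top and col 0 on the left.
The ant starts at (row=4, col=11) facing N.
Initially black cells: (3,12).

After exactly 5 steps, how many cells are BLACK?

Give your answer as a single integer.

Step 1: on WHITE (4,11): turn R to E, flip to black, move to (4,12). |black|=2
Step 2: on WHITE (4,12): turn R to S, flip to black, move to (5,12). |black|=3
Step 3: on WHITE (5,12): turn R to W, flip to black, move to (5,11). |black|=4
Step 4: on WHITE (5,11): turn R to N, flip to black, move to (4,11). |black|=5
Step 5: on BLACK (4,11): turn L to W, flip to white, move to (4,10). |black|=4

Answer: 4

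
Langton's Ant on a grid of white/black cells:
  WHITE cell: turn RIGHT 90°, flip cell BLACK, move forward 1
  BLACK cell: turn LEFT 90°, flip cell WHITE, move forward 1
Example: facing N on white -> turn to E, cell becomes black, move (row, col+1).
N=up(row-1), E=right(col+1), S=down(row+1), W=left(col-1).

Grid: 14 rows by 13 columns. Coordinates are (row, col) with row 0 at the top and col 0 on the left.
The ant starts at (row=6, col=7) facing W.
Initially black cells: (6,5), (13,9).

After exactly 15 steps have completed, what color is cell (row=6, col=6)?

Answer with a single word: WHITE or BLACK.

Step 1: on WHITE (6,7): turn R to N, flip to black, move to (5,7). |black|=3
Step 2: on WHITE (5,7): turn R to E, flip to black, move to (5,8). |black|=4
Step 3: on WHITE (5,8): turn R to S, flip to black, move to (6,8). |black|=5
Step 4: on WHITE (6,8): turn R to W, flip to black, move to (6,7). |black|=6
Step 5: on BLACK (6,7): turn L to S, flip to white, move to (7,7). |black|=5
Step 6: on WHITE (7,7): turn R to W, flip to black, move to (7,6). |black|=6
Step 7: on WHITE (7,6): turn R to N, flip to black, move to (6,6). |black|=7
Step 8: on WHITE (6,6): turn R to E, flip to black, move to (6,7). |black|=8
Step 9: on WHITE (6,7): turn R to S, flip to black, move to (7,7). |black|=9
Step 10: on BLACK (7,7): turn L to E, flip to white, move to (7,8). |black|=8
Step 11: on WHITE (7,8): turn R to S, flip to black, move to (8,8). |black|=9
Step 12: on WHITE (8,8): turn R to W, flip to black, move to (8,7). |black|=10
Step 13: on WHITE (8,7): turn R to N, flip to black, move to (7,7). |black|=11
Step 14: on WHITE (7,7): turn R to E, flip to black, move to (7,8). |black|=12
Step 15: on BLACK (7,8): turn L to N, flip to white, move to (6,8). |black|=11

Answer: BLACK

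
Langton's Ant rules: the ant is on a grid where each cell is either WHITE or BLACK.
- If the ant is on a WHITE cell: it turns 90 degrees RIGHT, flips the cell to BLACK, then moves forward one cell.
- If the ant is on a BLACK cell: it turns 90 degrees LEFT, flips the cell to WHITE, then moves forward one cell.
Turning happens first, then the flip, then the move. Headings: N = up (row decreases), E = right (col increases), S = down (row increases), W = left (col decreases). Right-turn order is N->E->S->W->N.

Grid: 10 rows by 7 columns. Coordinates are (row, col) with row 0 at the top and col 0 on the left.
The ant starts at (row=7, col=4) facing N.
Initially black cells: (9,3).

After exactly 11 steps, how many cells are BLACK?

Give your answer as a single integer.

Step 1: on WHITE (7,4): turn R to E, flip to black, move to (7,5). |black|=2
Step 2: on WHITE (7,5): turn R to S, flip to black, move to (8,5). |black|=3
Step 3: on WHITE (8,5): turn R to W, flip to black, move to (8,4). |black|=4
Step 4: on WHITE (8,4): turn R to N, flip to black, move to (7,4). |black|=5
Step 5: on BLACK (7,4): turn L to W, flip to white, move to (7,3). |black|=4
Step 6: on WHITE (7,3): turn R to N, flip to black, move to (6,3). |black|=5
Step 7: on WHITE (6,3): turn R to E, flip to black, move to (6,4). |black|=6
Step 8: on WHITE (6,4): turn R to S, flip to black, move to (7,4). |black|=7
Step 9: on WHITE (7,4): turn R to W, flip to black, move to (7,3). |black|=8
Step 10: on BLACK (7,3): turn L to S, flip to white, move to (8,3). |black|=7
Step 11: on WHITE (8,3): turn R to W, flip to black, move to (8,2). |black|=8

Answer: 8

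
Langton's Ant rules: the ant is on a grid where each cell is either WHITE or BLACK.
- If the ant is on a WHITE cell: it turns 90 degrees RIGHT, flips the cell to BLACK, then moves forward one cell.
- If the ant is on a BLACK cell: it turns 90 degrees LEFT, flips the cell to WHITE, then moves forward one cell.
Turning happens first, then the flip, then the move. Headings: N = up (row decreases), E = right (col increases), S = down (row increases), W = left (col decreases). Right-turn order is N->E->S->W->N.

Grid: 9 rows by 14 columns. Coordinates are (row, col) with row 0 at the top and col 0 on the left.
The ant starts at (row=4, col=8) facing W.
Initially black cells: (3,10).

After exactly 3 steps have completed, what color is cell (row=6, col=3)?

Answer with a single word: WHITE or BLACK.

Answer: WHITE

Derivation:
Step 1: on WHITE (4,8): turn R to N, flip to black, move to (3,8). |black|=2
Step 2: on WHITE (3,8): turn R to E, flip to black, move to (3,9). |black|=3
Step 3: on WHITE (3,9): turn R to S, flip to black, move to (4,9). |black|=4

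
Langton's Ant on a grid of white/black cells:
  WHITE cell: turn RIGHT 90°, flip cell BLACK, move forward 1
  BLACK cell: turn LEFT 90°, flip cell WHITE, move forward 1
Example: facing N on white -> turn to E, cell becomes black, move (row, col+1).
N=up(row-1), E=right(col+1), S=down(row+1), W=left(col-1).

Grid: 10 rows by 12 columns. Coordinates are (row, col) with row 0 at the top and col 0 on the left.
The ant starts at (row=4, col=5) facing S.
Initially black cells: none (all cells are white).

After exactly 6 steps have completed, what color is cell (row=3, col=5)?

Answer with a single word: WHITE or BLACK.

Step 1: on WHITE (4,5): turn R to W, flip to black, move to (4,4). |black|=1
Step 2: on WHITE (4,4): turn R to N, flip to black, move to (3,4). |black|=2
Step 3: on WHITE (3,4): turn R to E, flip to black, move to (3,5). |black|=3
Step 4: on WHITE (3,5): turn R to S, flip to black, move to (4,5). |black|=4
Step 5: on BLACK (4,5): turn L to E, flip to white, move to (4,6). |black|=3
Step 6: on WHITE (4,6): turn R to S, flip to black, move to (5,6). |black|=4

Answer: BLACK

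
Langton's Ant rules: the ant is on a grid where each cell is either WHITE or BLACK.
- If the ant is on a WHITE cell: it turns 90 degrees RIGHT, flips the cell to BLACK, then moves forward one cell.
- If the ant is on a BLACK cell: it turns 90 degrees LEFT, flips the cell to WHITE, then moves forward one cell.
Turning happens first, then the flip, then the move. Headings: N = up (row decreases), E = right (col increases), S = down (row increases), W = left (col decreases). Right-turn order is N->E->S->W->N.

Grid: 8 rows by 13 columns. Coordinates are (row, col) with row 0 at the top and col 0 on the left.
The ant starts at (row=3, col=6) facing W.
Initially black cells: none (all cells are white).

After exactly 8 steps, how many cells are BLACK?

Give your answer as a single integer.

Answer: 6

Derivation:
Step 1: on WHITE (3,6): turn R to N, flip to black, move to (2,6). |black|=1
Step 2: on WHITE (2,6): turn R to E, flip to black, move to (2,7). |black|=2
Step 3: on WHITE (2,7): turn R to S, flip to black, move to (3,7). |black|=3
Step 4: on WHITE (3,7): turn R to W, flip to black, move to (3,6). |black|=4
Step 5: on BLACK (3,6): turn L to S, flip to white, move to (4,6). |black|=3
Step 6: on WHITE (4,6): turn R to W, flip to black, move to (4,5). |black|=4
Step 7: on WHITE (4,5): turn R to N, flip to black, move to (3,5). |black|=5
Step 8: on WHITE (3,5): turn R to E, flip to black, move to (3,6). |black|=6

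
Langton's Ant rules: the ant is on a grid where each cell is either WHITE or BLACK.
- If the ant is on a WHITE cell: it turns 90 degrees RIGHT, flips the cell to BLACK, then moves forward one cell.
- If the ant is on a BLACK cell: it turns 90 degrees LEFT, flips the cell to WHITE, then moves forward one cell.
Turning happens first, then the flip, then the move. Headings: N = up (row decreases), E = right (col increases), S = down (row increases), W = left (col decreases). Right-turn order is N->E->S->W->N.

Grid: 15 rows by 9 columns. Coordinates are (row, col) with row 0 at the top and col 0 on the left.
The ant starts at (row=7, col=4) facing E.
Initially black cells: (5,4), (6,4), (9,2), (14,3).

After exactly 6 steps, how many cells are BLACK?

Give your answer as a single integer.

Step 1: on WHITE (7,4): turn R to S, flip to black, move to (8,4). |black|=5
Step 2: on WHITE (8,4): turn R to W, flip to black, move to (8,3). |black|=6
Step 3: on WHITE (8,3): turn R to N, flip to black, move to (7,3). |black|=7
Step 4: on WHITE (7,3): turn R to E, flip to black, move to (7,4). |black|=8
Step 5: on BLACK (7,4): turn L to N, flip to white, move to (6,4). |black|=7
Step 6: on BLACK (6,4): turn L to W, flip to white, move to (6,3). |black|=6

Answer: 6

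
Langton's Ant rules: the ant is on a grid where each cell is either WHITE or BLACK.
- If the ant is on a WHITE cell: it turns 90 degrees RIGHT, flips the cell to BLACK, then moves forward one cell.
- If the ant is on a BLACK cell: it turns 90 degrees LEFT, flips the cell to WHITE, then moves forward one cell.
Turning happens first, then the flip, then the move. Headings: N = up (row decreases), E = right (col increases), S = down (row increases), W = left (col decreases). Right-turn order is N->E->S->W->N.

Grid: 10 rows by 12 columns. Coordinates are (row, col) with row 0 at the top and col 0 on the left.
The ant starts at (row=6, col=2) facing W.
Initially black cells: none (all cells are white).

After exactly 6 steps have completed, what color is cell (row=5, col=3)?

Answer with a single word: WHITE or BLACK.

Step 1: on WHITE (6,2): turn R to N, flip to black, move to (5,2). |black|=1
Step 2: on WHITE (5,2): turn R to E, flip to black, move to (5,3). |black|=2
Step 3: on WHITE (5,3): turn R to S, flip to black, move to (6,3). |black|=3
Step 4: on WHITE (6,3): turn R to W, flip to black, move to (6,2). |black|=4
Step 5: on BLACK (6,2): turn L to S, flip to white, move to (7,2). |black|=3
Step 6: on WHITE (7,2): turn R to W, flip to black, move to (7,1). |black|=4

Answer: BLACK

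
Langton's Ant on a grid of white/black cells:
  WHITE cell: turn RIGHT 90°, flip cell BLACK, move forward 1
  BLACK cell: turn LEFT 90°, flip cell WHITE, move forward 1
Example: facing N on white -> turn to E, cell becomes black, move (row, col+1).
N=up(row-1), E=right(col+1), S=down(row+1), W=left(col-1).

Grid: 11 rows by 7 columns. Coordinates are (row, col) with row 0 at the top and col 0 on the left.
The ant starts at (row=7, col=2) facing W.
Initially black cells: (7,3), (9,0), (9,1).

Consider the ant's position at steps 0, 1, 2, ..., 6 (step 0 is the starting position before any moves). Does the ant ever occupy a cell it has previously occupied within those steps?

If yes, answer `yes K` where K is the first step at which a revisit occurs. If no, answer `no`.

Answer: no

Derivation:
Step 1: on WHITE (7,2): turn R to N, flip to black, move to (6,2). |black|=4 — new cell
Step 2: on WHITE (6,2): turn R to E, flip to black, move to (6,3). |black|=5 — new cell
Step 3: on WHITE (6,3): turn R to S, flip to black, move to (7,3). |black|=6 — new cell
Step 4: on BLACK (7,3): turn L to E, flip to white, move to (7,4). |black|=5 — new cell
Step 5: on WHITE (7,4): turn R to S, flip to black, move to (8,4). |black|=6 — new cell
Step 6: on WHITE (8,4): turn R to W, flip to black, move to (8,3). |black|=7 — new cell
No revisit within 6 steps.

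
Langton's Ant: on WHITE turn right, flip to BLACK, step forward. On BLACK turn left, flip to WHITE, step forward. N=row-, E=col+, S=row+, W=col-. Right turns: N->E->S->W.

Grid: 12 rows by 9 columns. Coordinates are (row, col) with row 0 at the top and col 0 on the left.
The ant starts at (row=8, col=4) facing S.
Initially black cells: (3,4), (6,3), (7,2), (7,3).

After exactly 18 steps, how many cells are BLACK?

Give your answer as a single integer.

Step 1: on WHITE (8,4): turn R to W, flip to black, move to (8,3). |black|=5
Step 2: on WHITE (8,3): turn R to N, flip to black, move to (7,3). |black|=6
Step 3: on BLACK (7,3): turn L to W, flip to white, move to (7,2). |black|=5
Step 4: on BLACK (7,2): turn L to S, flip to white, move to (8,2). |black|=4
Step 5: on WHITE (8,2): turn R to W, flip to black, move to (8,1). |black|=5
Step 6: on WHITE (8,1): turn R to N, flip to black, move to (7,1). |black|=6
Step 7: on WHITE (7,1): turn R to E, flip to black, move to (7,2). |black|=7
Step 8: on WHITE (7,2): turn R to S, flip to black, move to (8,2). |black|=8
Step 9: on BLACK (8,2): turn L to E, flip to white, move to (8,3). |black|=7
Step 10: on BLACK (8,3): turn L to N, flip to white, move to (7,3). |black|=6
Step 11: on WHITE (7,3): turn R to E, flip to black, move to (7,4). |black|=7
Step 12: on WHITE (7,4): turn R to S, flip to black, move to (8,4). |black|=8
Step 13: on BLACK (8,4): turn L to E, flip to white, move to (8,5). |black|=7
Step 14: on WHITE (8,5): turn R to S, flip to black, move to (9,5). |black|=8
Step 15: on WHITE (9,5): turn R to W, flip to black, move to (9,4). |black|=9
Step 16: on WHITE (9,4): turn R to N, flip to black, move to (8,4). |black|=10
Step 17: on WHITE (8,4): turn R to E, flip to black, move to (8,5). |black|=11
Step 18: on BLACK (8,5): turn L to N, flip to white, move to (7,5). |black|=10

Answer: 10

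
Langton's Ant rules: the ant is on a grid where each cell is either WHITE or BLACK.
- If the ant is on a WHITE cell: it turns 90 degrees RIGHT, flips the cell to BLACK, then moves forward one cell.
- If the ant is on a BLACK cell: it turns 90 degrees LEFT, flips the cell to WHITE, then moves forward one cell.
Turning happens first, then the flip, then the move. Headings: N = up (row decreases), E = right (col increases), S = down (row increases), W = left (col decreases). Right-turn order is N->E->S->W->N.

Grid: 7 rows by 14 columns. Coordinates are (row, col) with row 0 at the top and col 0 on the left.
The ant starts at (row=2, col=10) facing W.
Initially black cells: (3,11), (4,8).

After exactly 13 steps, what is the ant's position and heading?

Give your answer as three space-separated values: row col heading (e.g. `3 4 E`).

Step 1: on WHITE (2,10): turn R to N, flip to black, move to (1,10). |black|=3
Step 2: on WHITE (1,10): turn R to E, flip to black, move to (1,11). |black|=4
Step 3: on WHITE (1,11): turn R to S, flip to black, move to (2,11). |black|=5
Step 4: on WHITE (2,11): turn R to W, flip to black, move to (2,10). |black|=6
Step 5: on BLACK (2,10): turn L to S, flip to white, move to (3,10). |black|=5
Step 6: on WHITE (3,10): turn R to W, flip to black, move to (3,9). |black|=6
Step 7: on WHITE (3,9): turn R to N, flip to black, move to (2,9). |black|=7
Step 8: on WHITE (2,9): turn R to E, flip to black, move to (2,10). |black|=8
Step 9: on WHITE (2,10): turn R to S, flip to black, move to (3,10). |black|=9
Step 10: on BLACK (3,10): turn L to E, flip to white, move to (3,11). |black|=8
Step 11: on BLACK (3,11): turn L to N, flip to white, move to (2,11). |black|=7
Step 12: on BLACK (2,11): turn L to W, flip to white, move to (2,10). |black|=6
Step 13: on BLACK (2,10): turn L to S, flip to white, move to (3,10). |black|=5

Answer: 3 10 S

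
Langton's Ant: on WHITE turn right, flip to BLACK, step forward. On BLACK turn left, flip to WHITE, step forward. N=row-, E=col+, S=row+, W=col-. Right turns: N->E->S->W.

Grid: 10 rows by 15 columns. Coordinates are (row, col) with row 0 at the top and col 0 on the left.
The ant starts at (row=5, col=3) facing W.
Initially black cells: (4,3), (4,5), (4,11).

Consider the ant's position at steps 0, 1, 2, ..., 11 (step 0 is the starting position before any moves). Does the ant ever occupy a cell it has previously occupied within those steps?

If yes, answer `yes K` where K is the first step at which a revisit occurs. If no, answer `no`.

Answer: yes 5

Derivation:
Step 1: on WHITE (5,3): turn R to N, flip to black, move to (4,3). |black|=4 — new cell
Step 2: on BLACK (4,3): turn L to W, flip to white, move to (4,2). |black|=3 — new cell
Step 3: on WHITE (4,2): turn R to N, flip to black, move to (3,2). |black|=4 — new cell
Step 4: on WHITE (3,2): turn R to E, flip to black, move to (3,3). |black|=5 — new cell
Step 5: on WHITE (3,3): turn R to S, flip to black, move to (4,3). |black|=6 — REVISIT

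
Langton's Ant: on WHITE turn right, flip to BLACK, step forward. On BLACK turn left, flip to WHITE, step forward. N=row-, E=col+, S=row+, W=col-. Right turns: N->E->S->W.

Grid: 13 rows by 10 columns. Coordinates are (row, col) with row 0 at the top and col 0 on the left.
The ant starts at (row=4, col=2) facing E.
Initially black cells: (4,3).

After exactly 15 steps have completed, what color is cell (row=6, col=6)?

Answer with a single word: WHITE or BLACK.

Step 1: on WHITE (4,2): turn R to S, flip to black, move to (5,2). |black|=2
Step 2: on WHITE (5,2): turn R to W, flip to black, move to (5,1). |black|=3
Step 3: on WHITE (5,1): turn R to N, flip to black, move to (4,1). |black|=4
Step 4: on WHITE (4,1): turn R to E, flip to black, move to (4,2). |black|=5
Step 5: on BLACK (4,2): turn L to N, flip to white, move to (3,2). |black|=4
Step 6: on WHITE (3,2): turn R to E, flip to black, move to (3,3). |black|=5
Step 7: on WHITE (3,3): turn R to S, flip to black, move to (4,3). |black|=6
Step 8: on BLACK (4,3): turn L to E, flip to white, move to (4,4). |black|=5
Step 9: on WHITE (4,4): turn R to S, flip to black, move to (5,4). |black|=6
Step 10: on WHITE (5,4): turn R to W, flip to black, move to (5,3). |black|=7
Step 11: on WHITE (5,3): turn R to N, flip to black, move to (4,3). |black|=8
Step 12: on WHITE (4,3): turn R to E, flip to black, move to (4,4). |black|=9
Step 13: on BLACK (4,4): turn L to N, flip to white, move to (3,4). |black|=8
Step 14: on WHITE (3,4): turn R to E, flip to black, move to (3,5). |black|=9
Step 15: on WHITE (3,5): turn R to S, flip to black, move to (4,5). |black|=10

Answer: WHITE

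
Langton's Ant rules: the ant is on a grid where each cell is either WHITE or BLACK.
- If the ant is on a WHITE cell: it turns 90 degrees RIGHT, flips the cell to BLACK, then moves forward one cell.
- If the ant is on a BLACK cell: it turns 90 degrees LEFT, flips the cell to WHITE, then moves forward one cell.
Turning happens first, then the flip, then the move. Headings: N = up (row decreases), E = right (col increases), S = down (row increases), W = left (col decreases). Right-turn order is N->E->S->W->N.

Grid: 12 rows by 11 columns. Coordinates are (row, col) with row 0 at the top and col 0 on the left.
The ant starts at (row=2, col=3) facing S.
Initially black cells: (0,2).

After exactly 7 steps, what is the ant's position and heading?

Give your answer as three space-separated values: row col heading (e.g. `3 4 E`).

Step 1: on WHITE (2,3): turn R to W, flip to black, move to (2,2). |black|=2
Step 2: on WHITE (2,2): turn R to N, flip to black, move to (1,2). |black|=3
Step 3: on WHITE (1,2): turn R to E, flip to black, move to (1,3). |black|=4
Step 4: on WHITE (1,3): turn R to S, flip to black, move to (2,3). |black|=5
Step 5: on BLACK (2,3): turn L to E, flip to white, move to (2,4). |black|=4
Step 6: on WHITE (2,4): turn R to S, flip to black, move to (3,4). |black|=5
Step 7: on WHITE (3,4): turn R to W, flip to black, move to (3,3). |black|=6

Answer: 3 3 W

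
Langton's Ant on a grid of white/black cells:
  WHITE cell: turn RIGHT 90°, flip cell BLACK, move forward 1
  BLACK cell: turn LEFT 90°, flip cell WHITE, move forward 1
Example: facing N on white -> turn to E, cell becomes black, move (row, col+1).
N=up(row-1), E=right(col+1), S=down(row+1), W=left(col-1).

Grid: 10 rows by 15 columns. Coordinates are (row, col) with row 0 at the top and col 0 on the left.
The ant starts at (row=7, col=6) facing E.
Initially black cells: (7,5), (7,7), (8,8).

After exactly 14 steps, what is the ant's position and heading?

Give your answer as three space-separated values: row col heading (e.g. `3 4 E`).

Step 1: on WHITE (7,6): turn R to S, flip to black, move to (8,6). |black|=4
Step 2: on WHITE (8,6): turn R to W, flip to black, move to (8,5). |black|=5
Step 3: on WHITE (8,5): turn R to N, flip to black, move to (7,5). |black|=6
Step 4: on BLACK (7,5): turn L to W, flip to white, move to (7,4). |black|=5
Step 5: on WHITE (7,4): turn R to N, flip to black, move to (6,4). |black|=6
Step 6: on WHITE (6,4): turn R to E, flip to black, move to (6,5). |black|=7
Step 7: on WHITE (6,5): turn R to S, flip to black, move to (7,5). |black|=8
Step 8: on WHITE (7,5): turn R to W, flip to black, move to (7,4). |black|=9
Step 9: on BLACK (7,4): turn L to S, flip to white, move to (8,4). |black|=8
Step 10: on WHITE (8,4): turn R to W, flip to black, move to (8,3). |black|=9
Step 11: on WHITE (8,3): turn R to N, flip to black, move to (7,3). |black|=10
Step 12: on WHITE (7,3): turn R to E, flip to black, move to (7,4). |black|=11
Step 13: on WHITE (7,4): turn R to S, flip to black, move to (8,4). |black|=12
Step 14: on BLACK (8,4): turn L to E, flip to white, move to (8,5). |black|=11

Answer: 8 5 E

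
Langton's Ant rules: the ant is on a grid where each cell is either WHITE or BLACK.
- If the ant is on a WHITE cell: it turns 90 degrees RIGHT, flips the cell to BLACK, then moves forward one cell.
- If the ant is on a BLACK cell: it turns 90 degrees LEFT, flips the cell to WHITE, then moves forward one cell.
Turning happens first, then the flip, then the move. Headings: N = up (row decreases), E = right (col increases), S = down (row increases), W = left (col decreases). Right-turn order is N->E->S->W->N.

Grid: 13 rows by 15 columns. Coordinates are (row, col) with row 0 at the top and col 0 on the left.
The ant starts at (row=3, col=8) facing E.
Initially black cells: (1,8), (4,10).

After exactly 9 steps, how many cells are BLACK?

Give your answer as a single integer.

Step 1: on WHITE (3,8): turn R to S, flip to black, move to (4,8). |black|=3
Step 2: on WHITE (4,8): turn R to W, flip to black, move to (4,7). |black|=4
Step 3: on WHITE (4,7): turn R to N, flip to black, move to (3,7). |black|=5
Step 4: on WHITE (3,7): turn R to E, flip to black, move to (3,8). |black|=6
Step 5: on BLACK (3,8): turn L to N, flip to white, move to (2,8). |black|=5
Step 6: on WHITE (2,8): turn R to E, flip to black, move to (2,9). |black|=6
Step 7: on WHITE (2,9): turn R to S, flip to black, move to (3,9). |black|=7
Step 8: on WHITE (3,9): turn R to W, flip to black, move to (3,8). |black|=8
Step 9: on WHITE (3,8): turn R to N, flip to black, move to (2,8). |black|=9

Answer: 9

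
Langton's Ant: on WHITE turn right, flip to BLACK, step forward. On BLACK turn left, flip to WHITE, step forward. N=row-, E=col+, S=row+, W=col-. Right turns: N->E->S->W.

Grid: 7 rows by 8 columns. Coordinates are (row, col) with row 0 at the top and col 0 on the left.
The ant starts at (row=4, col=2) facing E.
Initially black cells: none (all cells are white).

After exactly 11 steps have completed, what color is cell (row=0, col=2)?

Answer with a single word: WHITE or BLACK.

Step 1: on WHITE (4,2): turn R to S, flip to black, move to (5,2). |black|=1
Step 2: on WHITE (5,2): turn R to W, flip to black, move to (5,1). |black|=2
Step 3: on WHITE (5,1): turn R to N, flip to black, move to (4,1). |black|=3
Step 4: on WHITE (4,1): turn R to E, flip to black, move to (4,2). |black|=4
Step 5: on BLACK (4,2): turn L to N, flip to white, move to (3,2). |black|=3
Step 6: on WHITE (3,2): turn R to E, flip to black, move to (3,3). |black|=4
Step 7: on WHITE (3,3): turn R to S, flip to black, move to (4,3). |black|=5
Step 8: on WHITE (4,3): turn R to W, flip to black, move to (4,2). |black|=6
Step 9: on WHITE (4,2): turn R to N, flip to black, move to (3,2). |black|=7
Step 10: on BLACK (3,2): turn L to W, flip to white, move to (3,1). |black|=6
Step 11: on WHITE (3,1): turn R to N, flip to black, move to (2,1). |black|=7

Answer: WHITE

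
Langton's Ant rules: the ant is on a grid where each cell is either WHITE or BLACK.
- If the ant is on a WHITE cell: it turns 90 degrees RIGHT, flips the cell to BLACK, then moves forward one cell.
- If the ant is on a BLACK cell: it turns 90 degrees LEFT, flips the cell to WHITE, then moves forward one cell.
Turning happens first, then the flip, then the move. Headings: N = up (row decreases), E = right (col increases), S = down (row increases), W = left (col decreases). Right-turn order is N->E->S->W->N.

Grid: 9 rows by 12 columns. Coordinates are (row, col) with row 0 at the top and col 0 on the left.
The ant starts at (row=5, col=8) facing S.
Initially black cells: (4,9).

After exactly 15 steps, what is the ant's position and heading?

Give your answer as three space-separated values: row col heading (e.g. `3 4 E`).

Step 1: on WHITE (5,8): turn R to W, flip to black, move to (5,7). |black|=2
Step 2: on WHITE (5,7): turn R to N, flip to black, move to (4,7). |black|=3
Step 3: on WHITE (4,7): turn R to E, flip to black, move to (4,8). |black|=4
Step 4: on WHITE (4,8): turn R to S, flip to black, move to (5,8). |black|=5
Step 5: on BLACK (5,8): turn L to E, flip to white, move to (5,9). |black|=4
Step 6: on WHITE (5,9): turn R to S, flip to black, move to (6,9). |black|=5
Step 7: on WHITE (6,9): turn R to W, flip to black, move to (6,8). |black|=6
Step 8: on WHITE (6,8): turn R to N, flip to black, move to (5,8). |black|=7
Step 9: on WHITE (5,8): turn R to E, flip to black, move to (5,9). |black|=8
Step 10: on BLACK (5,9): turn L to N, flip to white, move to (4,9). |black|=7
Step 11: on BLACK (4,9): turn L to W, flip to white, move to (4,8). |black|=6
Step 12: on BLACK (4,8): turn L to S, flip to white, move to (5,8). |black|=5
Step 13: on BLACK (5,8): turn L to E, flip to white, move to (5,9). |black|=4
Step 14: on WHITE (5,9): turn R to S, flip to black, move to (6,9). |black|=5
Step 15: on BLACK (6,9): turn L to E, flip to white, move to (6,10). |black|=4

Answer: 6 10 E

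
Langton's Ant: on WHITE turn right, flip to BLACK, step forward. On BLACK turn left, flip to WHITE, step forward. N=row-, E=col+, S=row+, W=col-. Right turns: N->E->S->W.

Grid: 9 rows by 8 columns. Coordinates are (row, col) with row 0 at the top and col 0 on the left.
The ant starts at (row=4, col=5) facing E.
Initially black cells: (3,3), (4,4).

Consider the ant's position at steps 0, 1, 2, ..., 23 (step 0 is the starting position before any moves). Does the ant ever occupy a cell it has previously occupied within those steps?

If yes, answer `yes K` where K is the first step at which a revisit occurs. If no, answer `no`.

Step 1: on WHITE (4,5): turn R to S, flip to black, move to (5,5). |black|=3 — new cell
Step 2: on WHITE (5,5): turn R to W, flip to black, move to (5,4). |black|=4 — new cell
Step 3: on WHITE (5,4): turn R to N, flip to black, move to (4,4). |black|=5 — new cell
Step 4: on BLACK (4,4): turn L to W, flip to white, move to (4,3). |black|=4 — new cell
Step 5: on WHITE (4,3): turn R to N, flip to black, move to (3,3). |black|=5 — new cell
Step 6: on BLACK (3,3): turn L to W, flip to white, move to (3,2). |black|=4 — new cell
Step 7: on WHITE (3,2): turn R to N, flip to black, move to (2,2). |black|=5 — new cell
Step 8: on WHITE (2,2): turn R to E, flip to black, move to (2,3). |black|=6 — new cell
Step 9: on WHITE (2,3): turn R to S, flip to black, move to (3,3). |black|=7 — REVISIT

Answer: yes 9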